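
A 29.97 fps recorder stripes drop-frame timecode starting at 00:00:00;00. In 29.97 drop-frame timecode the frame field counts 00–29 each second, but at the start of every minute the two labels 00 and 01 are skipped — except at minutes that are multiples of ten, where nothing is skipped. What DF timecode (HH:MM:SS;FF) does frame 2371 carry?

Ten DF minutes hold 17982 frames, so frame 2371 lies in block 0 (frames 0–17981) with 2371 frames into that block.
The block's first minute is 1800 frames and the rest 1798 each; 2371 frames reaches minute 1, so 0 × 18 + 1 × 2 = 2 labels have been skipped so far.
Adding those back, label number 2371 + 2 = 2373 at 30 labels/s is 79 s + 3 f = 0 h 1 min 19 s frame 3, i.e. 00:01:19;03.

00:01:19;03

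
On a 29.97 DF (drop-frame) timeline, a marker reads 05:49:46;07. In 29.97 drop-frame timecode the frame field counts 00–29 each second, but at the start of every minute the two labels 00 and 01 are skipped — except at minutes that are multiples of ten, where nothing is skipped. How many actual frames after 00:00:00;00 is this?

As if non-drop at 30 labels/s: (5 × 3600 + 49 × 60 + 46) × 30 + 7 = 629587.
Minute boundaries passed: 349; those not divisible by 10: 349 − 34 = 315; dropped labels = 2 × 315 = 630.
Actual frame index = 629587 − 630 = 628957.

628957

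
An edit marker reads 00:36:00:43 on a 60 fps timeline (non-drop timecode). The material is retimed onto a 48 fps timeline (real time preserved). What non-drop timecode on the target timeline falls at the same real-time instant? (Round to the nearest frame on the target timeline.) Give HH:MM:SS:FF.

Source frame index: (0×3600 + 36×60 + 0) × 60 + 43 = 129643.
Real time: 129643 / (60) = 129643/60 s.
Target frame: (129643/60) × (48) = 518572/5 ≈ 103714.400 → 103714.
At 48 labels/s: frame 103714 → 00:36:00:34.

00:36:00:34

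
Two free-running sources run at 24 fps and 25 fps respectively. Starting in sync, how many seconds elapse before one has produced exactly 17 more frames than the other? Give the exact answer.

17 seconds

The gap grows by |25 − 24| = 1 frame per second.
Time for a 17-frame gap: 17 ÷ (1) = 17 s.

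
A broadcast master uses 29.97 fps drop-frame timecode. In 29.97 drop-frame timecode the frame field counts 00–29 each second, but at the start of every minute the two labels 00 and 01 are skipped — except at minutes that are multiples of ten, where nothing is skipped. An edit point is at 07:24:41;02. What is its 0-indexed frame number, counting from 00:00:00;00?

Complete 10-minute blocks: 44, each 17982 frames → 791208.
Remaining 4 whole minutes in the current block: 1800 + 3 × 1798 = 7194 frames.
Within the current minute: 41 × 30 + 2 − 2 = 1230 (labels ;00/;01 skipped at this minute). Total = 791208 + 7194 + 1230 = 799632.

799632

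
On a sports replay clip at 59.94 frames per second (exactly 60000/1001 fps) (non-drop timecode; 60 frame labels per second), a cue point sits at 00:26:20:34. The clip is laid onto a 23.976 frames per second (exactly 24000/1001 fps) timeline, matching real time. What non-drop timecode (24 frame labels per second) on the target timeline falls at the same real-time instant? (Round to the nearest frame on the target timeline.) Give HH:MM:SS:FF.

00:26:20:14

Source frame index: (0×3600 + 26×60 + 20) × 60 + 34 = 94834.
Real time: 94834 / (60000/1001) = 47464417/30000 s.
Target frame: (47464417/30000) × (24000/1001) = 189668/5 ≈ 37933.600 → 37934.
At 24 labels/s: frame 37934 → 00:26:20:14.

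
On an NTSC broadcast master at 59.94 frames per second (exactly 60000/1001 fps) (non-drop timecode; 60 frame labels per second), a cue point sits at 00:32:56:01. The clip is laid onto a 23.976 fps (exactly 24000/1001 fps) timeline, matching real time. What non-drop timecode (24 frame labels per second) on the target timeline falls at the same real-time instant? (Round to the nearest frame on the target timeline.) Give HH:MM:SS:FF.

00:32:56:00

Source frame index: (0×3600 + 32×60 + 56) × 60 + 1 = 118561.
Real time: 118561 / (60000/1001) = 118679561/60000 s.
Target frame: (118679561/60000) × (24000/1001) = 237122/5 ≈ 47424.400 → 47424.
At 24 labels/s: frame 47424 → 00:32:56:00.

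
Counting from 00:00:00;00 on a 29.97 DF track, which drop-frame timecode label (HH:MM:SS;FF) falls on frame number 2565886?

23:46:55;04

Ten DF minutes hold 17982 frames, so frame 2565886 lies in block 142 (frames 2553444–2571425) with 12442 frames into that block.
The block's first minute is 1800 frames and the rest 1798 each; 12442 frames reaches minute 6, so 142 × 18 + 6 × 2 = 2568 labels have been skipped so far.
Adding those back, label number 2565886 + 2568 = 2568454 at 30 labels/s is 85615 s + 4 f = 23 h 46 min 55 s frame 4, i.e. 23:46:55;04.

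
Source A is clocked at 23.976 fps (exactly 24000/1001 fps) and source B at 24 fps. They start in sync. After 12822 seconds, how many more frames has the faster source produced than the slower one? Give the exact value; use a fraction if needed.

307728/1001 frames

A emits 24000/1001 × 12822 = 307728000/1001 frames; B emits 24 × 12822 = 307728.
Difference = 307728/1001 frames (≈ 307.4206); B is ahead of A.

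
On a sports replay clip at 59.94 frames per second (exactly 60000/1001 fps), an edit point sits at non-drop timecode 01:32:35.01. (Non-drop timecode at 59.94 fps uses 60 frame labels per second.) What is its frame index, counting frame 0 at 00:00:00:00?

333301

Total seconds to the label: (1 × 3600 + 32 × 60 + 35) = 5555.
Frame index = 5555 × 60 + 1 = 333301.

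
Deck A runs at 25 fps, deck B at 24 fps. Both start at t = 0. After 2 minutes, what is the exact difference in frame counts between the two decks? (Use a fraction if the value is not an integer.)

120 frames

2 min = 120 s.
A emits 25 × 120 = 3000 frames; B emits 24 × 120 = 2880.
Difference = 120 frames; B is behind A.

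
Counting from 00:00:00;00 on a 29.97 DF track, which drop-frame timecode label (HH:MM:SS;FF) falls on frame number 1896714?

17:34:47;02

Ten DF minutes hold 17982 frames, so frame 1896714 lies in block 105 (frames 1888110–1906091) with 8604 frames into that block.
The block's first minute is 1800 frames and the rest 1798 each; 8604 frames reaches minute 4, so 105 × 18 + 4 × 2 = 1898 labels have been skipped so far.
Adding those back, label number 1896714 + 1898 = 1898612 at 30 labels/s is 63287 s + 2 f = 17 h 34 min 47 s frame 2, i.e. 17:34:47;02.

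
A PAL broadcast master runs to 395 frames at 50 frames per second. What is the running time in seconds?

Running time = 395 / (50) = 7.9 s.

7.9 seconds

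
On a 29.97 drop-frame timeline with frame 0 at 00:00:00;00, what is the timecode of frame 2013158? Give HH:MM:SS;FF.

18:39:32;14

Ten DF minutes hold 17982 frames, so frame 2013158 lies in block 111 (frames 1996002–2013983) with 17156 frames into that block.
The block's first minute is 1800 frames and the rest 1798 each; 17156 frames reaches minute 9, so 111 × 18 + 9 × 2 = 2016 labels have been skipped so far.
Adding those back, label number 2013158 + 2016 = 2015174 at 30 labels/s is 67172 s + 14 f = 18 h 39 min 32 s frame 14, i.e. 18:39:32;14.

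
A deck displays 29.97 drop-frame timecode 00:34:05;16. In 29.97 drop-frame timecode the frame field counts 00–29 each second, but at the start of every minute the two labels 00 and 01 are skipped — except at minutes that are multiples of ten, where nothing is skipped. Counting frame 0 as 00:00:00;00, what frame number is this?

As if non-drop at 30 labels/s: (0 × 3600 + 34 × 60 + 5) × 30 + 16 = 61366.
Minute boundaries passed: 34; those not divisible by 10: 34 − 3 = 31; dropped labels = 2 × 31 = 62.
Actual frame index = 61366 − 62 = 61304.

61304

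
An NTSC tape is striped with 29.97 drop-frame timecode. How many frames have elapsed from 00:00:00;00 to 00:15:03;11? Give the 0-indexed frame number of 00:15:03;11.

27073

As if non-drop at 30 labels/s: (0 × 3600 + 15 × 60 + 3) × 30 + 11 = 27101.
Minute boundaries passed: 15; those not divisible by 10: 15 − 1 = 14; dropped labels = 2 × 14 = 28.
Actual frame index = 27101 − 28 = 27073.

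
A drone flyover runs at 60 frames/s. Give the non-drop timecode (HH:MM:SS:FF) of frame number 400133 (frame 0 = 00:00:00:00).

01:51:08:53

400133 ÷ 60 = 6668 full seconds, remainder 53 frames.
6668 s = 1 h 51 min 8 s.
Timecode: 01:51:08:53.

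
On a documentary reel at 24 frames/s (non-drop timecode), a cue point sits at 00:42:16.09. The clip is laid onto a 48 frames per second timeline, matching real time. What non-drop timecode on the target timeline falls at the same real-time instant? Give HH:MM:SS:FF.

00:42:16:18

Source frame index: (0×3600 + 42×60 + 16) × 24 + 9 = 60873.
Real time: 60873 / (24) = 20291/8 s.
Target frame: (20291/8) × (48) = 121746.
At 48 labels/s: frame 121746 → 00:42:16:18.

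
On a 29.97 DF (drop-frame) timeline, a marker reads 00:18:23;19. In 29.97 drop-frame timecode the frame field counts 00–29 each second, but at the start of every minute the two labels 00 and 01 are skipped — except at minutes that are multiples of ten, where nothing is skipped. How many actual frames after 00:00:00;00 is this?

Complete 10-minute blocks: 1, each 17982 frames → 17982.
Remaining 8 whole minutes in the current block: 1800 + 7 × 1798 = 14386 frames.
Within the current minute: 23 × 30 + 19 − 2 = 707 (labels ;00/;01 skipped at this minute). Total = 17982 + 14386 + 707 = 33075.

33075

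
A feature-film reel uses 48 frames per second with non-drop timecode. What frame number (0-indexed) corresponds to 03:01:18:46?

Total seconds to the label: (3 × 3600 + 1 × 60 + 18) = 10878.
Frame index = 10878 × 48 + 46 = 522190.

frame 522190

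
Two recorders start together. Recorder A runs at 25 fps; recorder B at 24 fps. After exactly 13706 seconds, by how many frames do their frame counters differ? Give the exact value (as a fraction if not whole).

13706 frames

A emits 25 × 13706 = 342650 frames; B emits 24 × 13706 = 328944.
Difference = 13706 frames; B is behind A.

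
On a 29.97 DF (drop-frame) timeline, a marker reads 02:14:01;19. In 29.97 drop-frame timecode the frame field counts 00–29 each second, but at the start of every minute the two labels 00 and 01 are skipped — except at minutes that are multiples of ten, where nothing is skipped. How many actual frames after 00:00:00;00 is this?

241007

Complete 10-minute blocks: 13, each 17982 frames → 233766.
Remaining 4 whole minutes in the current block: 1800 + 3 × 1798 = 7194 frames.
Within the current minute: 1 × 30 + 19 − 2 = 47 (labels ;00/;01 skipped at this minute). Total = 233766 + 7194 + 47 = 241007.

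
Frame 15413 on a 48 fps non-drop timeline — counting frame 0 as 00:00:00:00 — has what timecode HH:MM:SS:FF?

15413 ÷ 48 = 321 full seconds, remainder 5 frames.
321 s = 0 h 5 min 21 s.
Timecode: 00:05:21:05.

00:05:21:05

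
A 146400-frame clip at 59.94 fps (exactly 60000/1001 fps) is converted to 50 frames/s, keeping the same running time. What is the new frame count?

Target frames = source frames × (target rate / source rate) = 146400 × (50)/(60000/1001) = 146400 × 1001/1200 = 122122.

122122 frames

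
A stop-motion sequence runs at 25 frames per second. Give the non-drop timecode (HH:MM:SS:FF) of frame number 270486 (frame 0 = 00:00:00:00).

03:00:19:11

270486 ÷ 25 = 10819 full seconds, remainder 11 frames.
10819 s = 3 h 0 min 19 s.
Timecode: 03:00:19:11.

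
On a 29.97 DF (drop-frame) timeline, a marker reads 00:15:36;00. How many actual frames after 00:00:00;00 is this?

As if non-drop at 30 labels/s: (0 × 3600 + 15 × 60 + 36) × 30 + 0 = 28080.
Minute boundaries passed: 15; those not divisible by 10: 15 − 1 = 14; dropped labels = 2 × 14 = 28.
Actual frame index = 28080 − 28 = 28052.

28052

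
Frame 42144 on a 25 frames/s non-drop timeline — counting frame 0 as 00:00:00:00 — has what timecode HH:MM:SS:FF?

42144 ÷ 25 = 1685 full seconds, remainder 19 frames.
1685 s = 0 h 28 min 5 s.
Timecode: 00:28:05:19.

00:28:05:19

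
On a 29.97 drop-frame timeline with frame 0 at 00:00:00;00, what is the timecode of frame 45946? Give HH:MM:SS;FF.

Each 10-minute DF block holds 10 × 60 × 30 − 9 × 2 = 17982 frames. 45946 ÷ 17982 → 2 full blocks, remainder 9982.
Within the partial block the first minute is 1800 frames and each further minute 1798, so 5 further minute boundaries passed. Total skipped labels = 18 × 2 + 2 × 5 = 46.
Non-drop label index = 45946 + 46 = 45992; at 30 labels/s that is 00:25:33:02, i.e. DF 00:25:33;02.

00:25:33;02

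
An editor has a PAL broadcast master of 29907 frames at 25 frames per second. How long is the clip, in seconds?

Running time = 29907 / (25) = 1196.28 s.

1196.28 seconds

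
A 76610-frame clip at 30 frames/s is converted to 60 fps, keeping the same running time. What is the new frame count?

153220 frames

Frames at target rate = 76610 × (60) / (30) = 153220.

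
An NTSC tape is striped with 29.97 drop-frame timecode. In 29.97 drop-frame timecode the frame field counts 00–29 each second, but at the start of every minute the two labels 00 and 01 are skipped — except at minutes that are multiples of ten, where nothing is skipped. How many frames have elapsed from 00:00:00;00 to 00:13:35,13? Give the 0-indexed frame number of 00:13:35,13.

As if non-drop at 30 labels/s: (0 × 3600 + 13 × 60 + 35) × 30 + 13 = 24463.
Minute boundaries passed: 13; those not divisible by 10: 13 − 1 = 12; dropped labels = 2 × 12 = 24.
Actual frame index = 24463 − 24 = 24439.

24439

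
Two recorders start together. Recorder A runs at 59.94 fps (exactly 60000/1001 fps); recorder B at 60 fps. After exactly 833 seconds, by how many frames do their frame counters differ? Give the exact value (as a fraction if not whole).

A emits 60000/1001 × 833 = 7140000/143 frames; B emits 60 × 833 = 49980.
Difference = 7140/143 frames (≈ 49.9301); B is ahead of A.

7140/143 frames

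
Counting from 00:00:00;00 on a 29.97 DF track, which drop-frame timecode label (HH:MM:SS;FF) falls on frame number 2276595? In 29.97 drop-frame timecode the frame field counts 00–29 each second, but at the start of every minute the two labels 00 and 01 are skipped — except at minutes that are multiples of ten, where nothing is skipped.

21:06:02;15

Each 10-minute DF block holds 10 × 60 × 30 − 9 × 2 = 17982 frames. 2276595 ÷ 17982 → 126 full blocks, remainder 10863.
Within the partial block the first minute is 1800 frames and each further minute 1798, so 6 further minute boundaries passed. Total skipped labels = 18 × 126 + 2 × 6 = 2280.
Non-drop label index = 2276595 + 2280 = 2278875; at 30 labels/s that is 21:06:02:15, i.e. DF 21:06:02;15.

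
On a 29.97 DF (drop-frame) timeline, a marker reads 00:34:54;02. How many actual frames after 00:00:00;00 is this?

62760

Complete 10-minute blocks: 3, each 17982 frames → 53946.
Remaining 4 whole minutes in the current block: 1800 + 3 × 1798 = 7194 frames.
Within the current minute: 54 × 30 + 2 − 2 = 1620 (labels ;00/;01 skipped at this minute). Total = 53946 + 7194 + 1620 = 62760.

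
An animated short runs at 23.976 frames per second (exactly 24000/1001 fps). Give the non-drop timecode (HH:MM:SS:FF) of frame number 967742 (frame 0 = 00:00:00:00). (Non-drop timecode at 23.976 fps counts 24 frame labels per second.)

967742 ÷ 24 = 40322 full seconds, remainder 14 frames.
40322 s = 11 h 12 min 2 s.
Timecode: 11:12:02:14.

11:12:02:14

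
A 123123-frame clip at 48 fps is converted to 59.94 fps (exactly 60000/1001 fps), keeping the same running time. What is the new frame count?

Target frames = source frames × (target rate / source rate) = 123123 × (60000/1001)/(48) = 123123 × 1250/1001 = 153750.

153750 frames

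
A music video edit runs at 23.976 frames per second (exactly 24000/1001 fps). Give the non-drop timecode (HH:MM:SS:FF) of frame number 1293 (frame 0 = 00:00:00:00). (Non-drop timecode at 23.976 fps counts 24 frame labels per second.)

00:00:53:21

1293 ÷ 24 = 53 full seconds, remainder 21 frames.
53 s = 0 h 0 min 53 s.
Timecode: 00:00:53:21.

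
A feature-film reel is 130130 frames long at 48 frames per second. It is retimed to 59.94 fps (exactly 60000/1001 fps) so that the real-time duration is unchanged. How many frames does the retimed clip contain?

Target frames = source frames × (target rate / source rate) = 130130 × (60000/1001)/(48) = 130130 × 1250/1001 = 162500.

162500 frames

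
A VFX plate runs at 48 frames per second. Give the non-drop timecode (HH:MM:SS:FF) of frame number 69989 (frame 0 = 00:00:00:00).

00:24:18:05

69989 ÷ 48 = 1458 full seconds, remainder 5 frames.
1458 s = 0 h 24 min 18 s.
Timecode: 00:24:18:05.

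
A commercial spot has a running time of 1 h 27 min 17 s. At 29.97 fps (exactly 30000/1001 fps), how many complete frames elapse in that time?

1 h 27 min 17 s = 5237 s.
Frames = 5237 × 30000/1001 = 157110000/1001 ≈ 156953.0470.
Complete frames: 156953.

156953 frames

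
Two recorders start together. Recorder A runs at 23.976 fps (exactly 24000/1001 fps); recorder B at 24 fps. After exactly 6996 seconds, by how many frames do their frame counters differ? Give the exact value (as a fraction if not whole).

15264/91 frames

A emits 24000/1001 × 6996 = 15264000/91 frames; B emits 24 × 6996 = 167904.
Difference = 15264/91 frames (≈ 167.7363); B is ahead of A.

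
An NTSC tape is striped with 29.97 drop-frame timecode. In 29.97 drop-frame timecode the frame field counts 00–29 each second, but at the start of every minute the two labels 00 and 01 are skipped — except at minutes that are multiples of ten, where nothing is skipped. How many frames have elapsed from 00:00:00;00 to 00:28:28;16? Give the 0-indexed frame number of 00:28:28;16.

As if non-drop at 30 labels/s: (0 × 3600 + 28 × 60 + 28) × 30 + 16 = 51256.
Minute boundaries passed: 28; those not divisible by 10: 28 − 2 = 26; dropped labels = 2 × 26 = 52.
Actual frame index = 51256 − 52 = 51204.

51204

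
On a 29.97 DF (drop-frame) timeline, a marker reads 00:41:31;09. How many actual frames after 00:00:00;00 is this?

As if non-drop at 30 labels/s: (0 × 3600 + 41 × 60 + 31) × 30 + 9 = 74739.
Minute boundaries passed: 41; those not divisible by 10: 41 − 4 = 37; dropped labels = 2 × 37 = 74.
Actual frame index = 74739 − 74 = 74665.

74665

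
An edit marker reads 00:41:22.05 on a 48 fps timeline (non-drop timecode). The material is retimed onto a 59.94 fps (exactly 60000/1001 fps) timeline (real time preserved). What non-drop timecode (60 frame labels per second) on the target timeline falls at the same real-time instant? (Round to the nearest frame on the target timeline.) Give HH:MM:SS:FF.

Source frame index: (0×3600 + 41×60 + 22) × 48 + 5 = 119141.
Real time: 119141 / (48) = 119141/48 s.
Target frame: (119141/48) × (60000/1001) = 13538750/91 ≈ 148777.473 → 148777.
At 60 labels/s: frame 148777 → 00:41:19:37.

00:41:19:37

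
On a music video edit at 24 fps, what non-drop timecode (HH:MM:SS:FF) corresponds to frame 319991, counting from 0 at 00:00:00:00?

319991 ÷ 24 = 13332 full seconds, remainder 23 frames.
13332 s = 3 h 42 min 12 s.
Timecode: 03:42:12:23.

03:42:12:23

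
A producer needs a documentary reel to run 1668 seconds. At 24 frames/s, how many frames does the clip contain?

40032 frames

Frames = 1668 × 24 = 40032.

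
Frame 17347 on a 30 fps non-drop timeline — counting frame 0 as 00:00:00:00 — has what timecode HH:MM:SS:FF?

17347 ÷ 30 = 578 full seconds, remainder 7 frames.
578 s = 0 h 9 min 38 s.
Timecode: 00:09:38:07.

00:09:38:07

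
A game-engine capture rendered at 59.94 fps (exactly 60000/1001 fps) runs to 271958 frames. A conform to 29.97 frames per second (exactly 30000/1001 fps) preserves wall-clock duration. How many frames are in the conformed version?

Target frames = source frames × (target rate / source rate) = 271958 × (30000/1001)/(60000/1001) = 271958 × 1/2 = 135979.

135979 frames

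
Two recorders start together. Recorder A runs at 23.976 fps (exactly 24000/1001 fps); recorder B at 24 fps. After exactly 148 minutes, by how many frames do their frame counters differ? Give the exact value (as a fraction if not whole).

213120/1001 frames

148 min = 8880 s.
A emits 24000/1001 × 8880 = 213120000/1001 frames; B emits 24 × 8880 = 213120.
Difference = 213120/1001 frames (≈ 212.9071); B is ahead of A.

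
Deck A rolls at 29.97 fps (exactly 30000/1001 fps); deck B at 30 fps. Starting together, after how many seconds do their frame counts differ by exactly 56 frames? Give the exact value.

28028/15 seconds

The gap grows by |30 − 30000/1001| = 30/1001 frames per second.
Time for a 56-frame gap: 56 ÷ (30/1001) = 28028/15 s.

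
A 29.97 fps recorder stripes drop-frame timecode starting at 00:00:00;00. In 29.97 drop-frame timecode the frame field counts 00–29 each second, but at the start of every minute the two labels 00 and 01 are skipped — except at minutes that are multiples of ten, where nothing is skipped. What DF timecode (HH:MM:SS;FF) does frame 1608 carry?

Ten DF minutes hold 17982 frames, so frame 1608 lies in block 0 (frames 0–17981) with 1608 frames into that block.
The block's first minute is 1800 frames and the rest 1798 each; 1608 frames reaches minute 0, so 0 × 18 + 0 × 2 = 0 labels have been skipped so far.
Adding those back, label number 1608 + 0 = 1608 at 30 labels/s is 53 s + 18 f = 0 h 0 min 53 s frame 18, i.e. 00:00:53;18.

00:00:53;18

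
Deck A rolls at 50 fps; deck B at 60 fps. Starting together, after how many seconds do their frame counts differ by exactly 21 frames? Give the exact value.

2.1 seconds

The gap grows by |60 − 50| = 10 frames per second.
Time for a 21-frame gap: 21 ÷ (10) = 2.1 s.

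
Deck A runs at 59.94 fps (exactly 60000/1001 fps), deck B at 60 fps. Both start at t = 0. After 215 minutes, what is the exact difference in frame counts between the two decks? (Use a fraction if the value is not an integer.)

774000/1001 frames

215 min = 12900 s.
A emits 60000/1001 × 12900 = 774000000/1001 frames; B emits 60 × 12900 = 774000.
Difference = 774000/1001 frames (≈ 773.2268); B is ahead of A.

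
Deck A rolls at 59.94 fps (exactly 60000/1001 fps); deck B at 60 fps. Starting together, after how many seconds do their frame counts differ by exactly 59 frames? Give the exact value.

59059/60 seconds

The gap grows by |60 − 60000/1001| = 60/1001 frames per second.
Time for a 59-frame gap: 59 ÷ (60/1001) = 59059/60 s.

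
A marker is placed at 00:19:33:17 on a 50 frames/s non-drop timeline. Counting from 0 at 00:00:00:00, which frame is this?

Total seconds to the label: (0 × 3600 + 19 × 60 + 33) = 1173.
Frame index = 1173 × 50 + 17 = 58667.

58667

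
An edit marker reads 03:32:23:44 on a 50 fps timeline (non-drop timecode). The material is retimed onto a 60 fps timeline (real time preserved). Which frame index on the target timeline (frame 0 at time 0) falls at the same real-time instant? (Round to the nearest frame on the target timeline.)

Source frame index: (3×3600 + 32×60 + 23) × 50 + 44 = 637194.
Real time: 637194 / (50) = 318597/25 s.
Target frame: (318597/25) × (60) = 3823164/5 ≈ 764632.800 → 764633.

frame 764633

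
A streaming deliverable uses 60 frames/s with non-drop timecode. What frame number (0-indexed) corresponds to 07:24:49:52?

Total seconds to the label: (7 × 3600 + 24 × 60 + 49) = 26689.
Frame index = 26689 × 60 + 52 = 1601392.

1601392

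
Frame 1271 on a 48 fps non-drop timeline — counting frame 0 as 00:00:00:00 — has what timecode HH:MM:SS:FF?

00:00:26:23

1271 ÷ 48 = 26 full seconds, remainder 23 frames.
26 s = 0 h 0 min 26 s.
Timecode: 00:00:26:23.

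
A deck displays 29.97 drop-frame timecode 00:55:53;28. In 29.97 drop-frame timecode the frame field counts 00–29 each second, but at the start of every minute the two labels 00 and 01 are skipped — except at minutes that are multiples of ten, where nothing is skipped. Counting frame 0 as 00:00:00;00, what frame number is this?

100518

As if non-drop at 30 labels/s: (0 × 3600 + 55 × 60 + 53) × 30 + 28 = 100618.
Minute boundaries passed: 55; those not divisible by 10: 55 − 5 = 50; dropped labels = 2 × 50 = 100.
Actual frame index = 100618 − 100 = 100518.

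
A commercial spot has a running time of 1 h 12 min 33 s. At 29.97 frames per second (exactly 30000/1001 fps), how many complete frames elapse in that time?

1 h 12 min 33 s = 4353 s.
Frames = 4353 × 30000/1001 = 130590000/1001 ≈ 130459.5405.
Complete frames: 130459.

130459 frames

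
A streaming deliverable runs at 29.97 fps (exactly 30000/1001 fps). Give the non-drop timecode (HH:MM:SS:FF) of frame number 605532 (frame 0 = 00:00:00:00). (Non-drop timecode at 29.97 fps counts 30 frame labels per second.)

605532 ÷ 30 = 20184 full seconds, remainder 12 frames.
20184 s = 5 h 36 min 24 s.
Timecode: 05:36:24:12.

05:36:24:12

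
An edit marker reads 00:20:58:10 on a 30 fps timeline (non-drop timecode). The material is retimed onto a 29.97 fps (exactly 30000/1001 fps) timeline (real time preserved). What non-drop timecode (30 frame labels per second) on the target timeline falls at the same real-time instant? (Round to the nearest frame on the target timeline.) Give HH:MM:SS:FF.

Source frame index: (0×3600 + 20×60 + 58) × 30 + 10 = 37750.
Real time: 37750 / (30) = 3775/3 s.
Target frame: (3775/3) × (30000/1001) = 37750000/1001 ≈ 37712.288 → 37712.
At 30 labels/s: frame 37712 → 00:20:57:02.

00:20:57:02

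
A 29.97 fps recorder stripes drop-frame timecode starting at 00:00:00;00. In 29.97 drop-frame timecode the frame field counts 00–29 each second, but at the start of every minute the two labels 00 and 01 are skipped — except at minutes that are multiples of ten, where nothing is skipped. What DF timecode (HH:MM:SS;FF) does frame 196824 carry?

Each 10-minute DF block holds 10 × 60 × 30 − 9 × 2 = 17982 frames. 196824 ÷ 17982 → 10 full blocks, remainder 17004.
Within the partial block the first minute is 1800 frames and each further minute 1798, so 9 further minute boundaries passed. Total skipped labels = 18 × 10 + 2 × 9 = 198.
Non-drop label index = 196824 + 198 = 197022; at 30 labels/s that is 01:49:27:12, i.e. DF 01:49:27;12.

01:49:27;12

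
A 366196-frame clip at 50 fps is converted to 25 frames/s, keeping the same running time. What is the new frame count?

183098 frames

Frames at target rate = 366196 × (25) / (50) = 183098.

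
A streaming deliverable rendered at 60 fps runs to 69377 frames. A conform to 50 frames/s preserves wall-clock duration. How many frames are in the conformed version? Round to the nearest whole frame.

Frames at target rate = 69377 × (50) / (60) = 346885/6 ≈ 57814.167.
Nearest whole frame: 57814.

57814 frames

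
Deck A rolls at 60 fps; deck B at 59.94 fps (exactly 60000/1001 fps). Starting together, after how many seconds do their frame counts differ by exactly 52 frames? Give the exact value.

13013/15 seconds

The gap grows by |60000/1001 − 60| = 60/1001 frames per second.
Time for a 52-frame gap: 52 ÷ (60/1001) = 13013/15 s.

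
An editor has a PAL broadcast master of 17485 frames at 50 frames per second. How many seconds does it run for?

349.7 seconds

Running time = 17485 / (50) = 349.7 s.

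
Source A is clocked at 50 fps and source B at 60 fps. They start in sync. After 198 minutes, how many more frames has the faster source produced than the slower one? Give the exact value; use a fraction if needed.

118800 frames

198 min = 11880 s.
A emits 50 × 11880 = 594000 frames; B emits 60 × 11880 = 712800.
Difference = 118800 frames; B is ahead of A.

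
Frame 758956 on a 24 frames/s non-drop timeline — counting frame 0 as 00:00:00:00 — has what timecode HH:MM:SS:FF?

758956 ÷ 24 = 31623 full seconds, remainder 4 frames.
31623 s = 8 h 47 min 3 s.
Timecode: 08:47:03:04.

08:47:03:04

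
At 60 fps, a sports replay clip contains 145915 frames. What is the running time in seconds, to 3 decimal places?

Running time = 145915 × 1/60 = 29183/12 s ≈ 2431.917 s.

2431.917 seconds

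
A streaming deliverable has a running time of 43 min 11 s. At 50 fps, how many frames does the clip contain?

129550 frames

43 min 11 s = 2591 s.
Frames = 2591 × 50 = 129550.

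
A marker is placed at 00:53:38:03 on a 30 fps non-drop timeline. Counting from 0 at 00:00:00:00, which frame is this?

frame 96543

Total seconds to the label: (0 × 3600 + 53 × 60 + 38) = 3218.
Frame index = 3218 × 30 + 3 = 96543.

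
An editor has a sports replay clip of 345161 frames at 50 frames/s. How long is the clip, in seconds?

6903.22 seconds

Running time = 345161 / (50) = 6903.22 s.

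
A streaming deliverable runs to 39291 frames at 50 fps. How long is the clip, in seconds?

Running time = 39291 / (50) = 785.82 s.

785.82 seconds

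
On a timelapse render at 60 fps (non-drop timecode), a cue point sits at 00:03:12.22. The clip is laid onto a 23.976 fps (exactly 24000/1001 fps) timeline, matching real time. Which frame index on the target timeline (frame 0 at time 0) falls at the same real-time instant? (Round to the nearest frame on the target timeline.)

Source frame index: (0×3600 + 3×60 + 12) × 60 + 22 = 11542.
Real time: 11542 / (60) = 5771/30 s.
Target frame: (5771/30) × (24000/1001) = 4616800/1001 ≈ 4612.188 → 4612.

frame 4612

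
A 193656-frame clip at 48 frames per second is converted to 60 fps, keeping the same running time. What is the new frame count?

Target frames = source frames × (target rate / source rate) = 193656 × (60)/(48) = 193656 × 5/4 = 242070.

242070 frames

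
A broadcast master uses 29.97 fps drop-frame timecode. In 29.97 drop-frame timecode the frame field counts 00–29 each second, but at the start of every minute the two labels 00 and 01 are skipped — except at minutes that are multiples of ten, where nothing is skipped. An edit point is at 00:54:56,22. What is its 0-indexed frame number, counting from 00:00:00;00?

Complete 10-minute blocks: 5, each 17982 frames → 89910.
Remaining 4 whole minutes in the current block: 1800 + 3 × 1798 = 7194 frames.
Within the current minute: 56 × 30 + 22 − 2 = 1700 (labels ;00/;01 skipped at this minute). Total = 89910 + 7194 + 1700 = 98804.

98804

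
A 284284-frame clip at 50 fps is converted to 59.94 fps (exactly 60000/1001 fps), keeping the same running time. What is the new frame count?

Target frames = source frames × (target rate / source rate) = 284284 × (60000/1001)/(50) = 284284 × 1200/1001 = 340800.

340800 frames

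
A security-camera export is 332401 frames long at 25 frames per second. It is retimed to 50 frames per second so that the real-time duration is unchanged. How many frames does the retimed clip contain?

Target frames = source frames × (target rate / source rate) = 332401 × (50)/(25) = 332401 × 2 = 664802.

664802 frames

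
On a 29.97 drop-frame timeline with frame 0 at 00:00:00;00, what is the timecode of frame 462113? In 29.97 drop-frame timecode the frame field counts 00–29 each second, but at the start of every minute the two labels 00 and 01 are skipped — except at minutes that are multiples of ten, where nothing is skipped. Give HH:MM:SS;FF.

Each 10-minute DF block holds 10 × 60 × 30 − 9 × 2 = 17982 frames. 462113 ÷ 17982 → 25 full blocks, remainder 12563.
Within the partial block the first minute is 1800 frames and each further minute 1798, so 6 further minute boundaries passed. Total skipped labels = 18 × 25 + 2 × 6 = 462.
Non-drop label index = 462113 + 462 = 462575; at 30 labels/s that is 04:16:59:05, i.e. DF 04:16:59;05.

04:16:59;05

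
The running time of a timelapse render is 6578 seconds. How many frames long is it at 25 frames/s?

164450 frames

Frames = 6578 × 25 = 164450.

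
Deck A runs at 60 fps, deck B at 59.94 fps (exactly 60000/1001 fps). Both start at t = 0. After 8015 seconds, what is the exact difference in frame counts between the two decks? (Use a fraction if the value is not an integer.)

68700/143 frames

A emits 60 × 8015 = 480900 frames; B emits 60000/1001 × 8015 = 68700000/143.
Difference = 68700/143 frames (≈ 480.4196); B is behind A.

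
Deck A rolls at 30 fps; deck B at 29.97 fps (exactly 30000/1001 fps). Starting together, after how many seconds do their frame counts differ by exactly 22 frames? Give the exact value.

11011/15 seconds

The gap grows by |30000/1001 − 30| = 30/1001 frames per second.
Time for a 22-frame gap: 22 ÷ (30/1001) = 11011/15 s.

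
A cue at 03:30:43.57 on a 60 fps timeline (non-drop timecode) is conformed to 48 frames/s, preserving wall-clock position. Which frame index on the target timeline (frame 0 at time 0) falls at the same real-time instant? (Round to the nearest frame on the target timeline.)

frame 606910

Source frame index: (3×3600 + 30×60 + 43) × 60 + 57 = 758637.
Real time: 758637 / (60) = 252879/20 s.
Target frame: (252879/20) × (48) = 3034548/5 ≈ 606909.600 → 606910.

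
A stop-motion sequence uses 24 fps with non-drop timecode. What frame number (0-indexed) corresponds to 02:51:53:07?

frame 247519

Total seconds to the label: (2 × 3600 + 51 × 60 + 53) = 10313.
Frame index = 10313 × 24 + 7 = 247519.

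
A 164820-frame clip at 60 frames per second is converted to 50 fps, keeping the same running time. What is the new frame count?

137350 frames

Target frames = source frames × (target rate / source rate) = 164820 × (50)/(60) = 164820 × 5/6 = 137350.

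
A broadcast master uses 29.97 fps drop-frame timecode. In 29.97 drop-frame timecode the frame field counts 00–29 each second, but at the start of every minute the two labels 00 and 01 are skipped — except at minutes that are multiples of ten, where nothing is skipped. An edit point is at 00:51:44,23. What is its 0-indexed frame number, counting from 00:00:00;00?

93051

As if non-drop at 30 labels/s: (0 × 3600 + 51 × 60 + 44) × 30 + 23 = 93143.
Minute boundaries passed: 51; those not divisible by 10: 51 − 5 = 46; dropped labels = 2 × 46 = 92.
Actual frame index = 93143 − 92 = 93051.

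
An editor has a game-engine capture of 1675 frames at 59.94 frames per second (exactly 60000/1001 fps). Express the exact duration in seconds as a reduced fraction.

67067/2400 seconds

Running time = 1675 ÷ (60000/1001) = 1675 × 1001/60000 = 67067/2400 s.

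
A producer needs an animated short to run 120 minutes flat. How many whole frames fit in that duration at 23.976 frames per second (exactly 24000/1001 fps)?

120 min = 7200 s.
Frames = 7200 × 24000/1001 = 172800000/1001 ≈ 172627.3726.
Complete frames: 172627.

172627 frames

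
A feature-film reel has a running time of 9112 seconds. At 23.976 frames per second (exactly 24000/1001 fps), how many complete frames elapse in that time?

218469 frames

Frames = 9112 × 24000/1001 = 218688000/1001 ≈ 218469.5305.
Complete frames: 218469.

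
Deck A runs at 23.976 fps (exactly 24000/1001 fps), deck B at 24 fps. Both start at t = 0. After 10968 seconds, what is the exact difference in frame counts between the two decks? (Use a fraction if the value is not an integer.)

263232/1001 frames

A emits 24000/1001 × 10968 = 263232000/1001 frames; B emits 24 × 10968 = 263232.
Difference = 263232/1001 frames (≈ 262.9690); B is ahead of A.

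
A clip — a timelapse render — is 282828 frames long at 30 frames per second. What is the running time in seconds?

9427.6 seconds

Running time = 282828 / (30) = 9427.6 s.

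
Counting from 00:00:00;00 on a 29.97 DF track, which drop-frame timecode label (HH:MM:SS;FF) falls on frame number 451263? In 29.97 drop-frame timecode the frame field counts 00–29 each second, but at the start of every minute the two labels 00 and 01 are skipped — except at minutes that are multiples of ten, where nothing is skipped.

Ten DF minutes hold 17982 frames, so frame 451263 lies in block 25 (frames 449550–467531) with 1713 frames into that block.
The block's first minute is 1800 frames and the rest 1798 each; 1713 frames reaches minute 0, so 25 × 18 + 0 × 2 = 450 labels have been skipped so far.
Adding those back, label number 451263 + 450 = 451713 at 30 labels/s is 15057 s + 3 f = 4 h 10 min 57 s frame 3, i.e. 04:10:57;03.

04:10:57;03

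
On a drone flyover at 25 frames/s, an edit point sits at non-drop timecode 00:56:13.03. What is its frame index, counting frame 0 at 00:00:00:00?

Total seconds to the label: (0 × 3600 + 56 × 60 + 13) = 3373.
Frame index = 3373 × 25 + 3 = 84328.

frame 84328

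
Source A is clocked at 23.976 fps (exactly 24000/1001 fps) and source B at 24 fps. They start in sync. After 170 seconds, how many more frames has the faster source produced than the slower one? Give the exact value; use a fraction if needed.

A emits 24000/1001 × 170 = 4080000/1001 frames; B emits 24 × 170 = 4080.
Difference = 4080/1001 frames (≈ 4.0759); B is ahead of A.

4080/1001 frames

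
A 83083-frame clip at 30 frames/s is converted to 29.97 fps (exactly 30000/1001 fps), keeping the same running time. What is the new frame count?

Target frames = source frames × (target rate / source rate) = 83083 × (30000/1001)/(30) = 83083 × 1000/1001 = 83000.

83000 frames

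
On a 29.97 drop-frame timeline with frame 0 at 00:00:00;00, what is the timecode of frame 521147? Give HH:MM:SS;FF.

04:49:48;29

Ten DF minutes hold 17982 frames, so frame 521147 lies in block 28 (frames 503496–521477) with 17651 frames into that block.
The block's first minute is 1800 frames and the rest 1798 each; 17651 frames reaches minute 9, so 28 × 18 + 9 × 2 = 522 labels have been skipped so far.
Adding those back, label number 521147 + 522 = 521669 at 30 labels/s is 17388 s + 29 f = 4 h 49 min 48 s frame 29, i.e. 04:49:48;29.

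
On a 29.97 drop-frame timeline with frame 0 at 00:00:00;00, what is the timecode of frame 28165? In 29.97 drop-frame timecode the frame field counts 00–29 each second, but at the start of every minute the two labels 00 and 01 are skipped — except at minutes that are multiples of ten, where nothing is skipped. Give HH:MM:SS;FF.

00:15:39;23

Each 10-minute DF block holds 10 × 60 × 30 − 9 × 2 = 17982 frames. 28165 ÷ 17982 → 1 full block, remainder 10183.
Within the partial block the first minute is 1800 frames and each further minute 1798, so 5 further minute boundaries passed. Total skipped labels = 18 × 1 + 2 × 5 = 28.
Non-drop label index = 28165 + 28 = 28193; at 30 labels/s that is 00:15:39:23, i.e. DF 00:15:39;23.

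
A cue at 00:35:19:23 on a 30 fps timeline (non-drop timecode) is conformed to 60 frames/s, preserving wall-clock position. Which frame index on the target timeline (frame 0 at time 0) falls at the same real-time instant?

Source frame index: (0×3600 + 35×60 + 19) × 30 + 23 = 63593.
Real time: 63593 / (30) = 63593/30 s.
Target frame: (63593/30) × (60) = 127186.

frame 127186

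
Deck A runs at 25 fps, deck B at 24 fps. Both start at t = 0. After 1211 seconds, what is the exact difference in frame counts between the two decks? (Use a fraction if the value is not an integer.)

A emits 25 × 1211 = 30275 frames; B emits 24 × 1211 = 29064.
Difference = 1211 frames; B is behind A.

1211 frames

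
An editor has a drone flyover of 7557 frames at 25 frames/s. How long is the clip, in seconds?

302.28 seconds

Running time = 7557 / (25) = 302.28 s.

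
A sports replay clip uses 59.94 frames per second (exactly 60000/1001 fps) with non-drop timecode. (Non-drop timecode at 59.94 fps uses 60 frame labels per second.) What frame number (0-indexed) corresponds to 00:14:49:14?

Total seconds to the label: (0 × 3600 + 14 × 60 + 49) = 889.
Frame index = 889 × 60 + 14 = 53354.

frame 53354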